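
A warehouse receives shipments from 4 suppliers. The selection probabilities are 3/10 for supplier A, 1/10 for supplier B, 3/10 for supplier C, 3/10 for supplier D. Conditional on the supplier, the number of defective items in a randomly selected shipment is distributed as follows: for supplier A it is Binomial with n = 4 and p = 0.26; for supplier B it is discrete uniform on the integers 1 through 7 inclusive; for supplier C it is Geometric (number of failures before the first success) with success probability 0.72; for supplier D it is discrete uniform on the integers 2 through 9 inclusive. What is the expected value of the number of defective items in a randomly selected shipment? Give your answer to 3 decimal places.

2.479

Component means — A: 1.04; B: 4; C: 0.388889; D: 5.5.
E[X] = 0.3·1.04 + 0.1·4 + 0.3·0.388889 + 0.3·5.5 = 2.47867.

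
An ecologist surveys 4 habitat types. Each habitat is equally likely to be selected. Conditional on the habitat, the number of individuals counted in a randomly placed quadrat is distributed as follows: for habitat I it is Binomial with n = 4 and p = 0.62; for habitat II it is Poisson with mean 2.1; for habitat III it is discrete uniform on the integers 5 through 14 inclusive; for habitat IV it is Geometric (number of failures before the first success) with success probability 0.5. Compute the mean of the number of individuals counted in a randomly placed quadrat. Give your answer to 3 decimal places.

3.770

Component means — I: 2.48; II: 2.1; III: 9.5; IV: 1.
E[X] = 0.25·2.48 + 0.25·2.1 + 0.25·9.5 + 0.25·1 = 3.77.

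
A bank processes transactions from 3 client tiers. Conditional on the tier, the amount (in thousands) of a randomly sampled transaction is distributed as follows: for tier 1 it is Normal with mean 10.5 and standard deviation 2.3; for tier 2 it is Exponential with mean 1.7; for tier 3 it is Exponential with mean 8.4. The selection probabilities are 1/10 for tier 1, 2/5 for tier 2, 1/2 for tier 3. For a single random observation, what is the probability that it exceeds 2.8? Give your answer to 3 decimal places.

0.535

Conditional on each tier, P(X > 2.8): 1: 0.999593; 2: 0.192616; 3: 0.716531.
By total probability, P(X > 2.8) = 0.1·0.999593 + 0.4·0.192616 + 0.5·0.716531 = 0.535271.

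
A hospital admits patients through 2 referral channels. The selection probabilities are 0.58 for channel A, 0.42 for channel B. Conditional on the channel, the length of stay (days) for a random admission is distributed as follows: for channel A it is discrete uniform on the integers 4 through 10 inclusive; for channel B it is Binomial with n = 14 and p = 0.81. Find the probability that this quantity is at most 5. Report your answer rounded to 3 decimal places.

Conditional on each channel, P(X ≤ 5): A: 0.285714; B: 0.000254063.
By total probability, P(X ≤ 5) = 0.58·0.285714 + 0.42·0.000254063 = 0.165821.

0.166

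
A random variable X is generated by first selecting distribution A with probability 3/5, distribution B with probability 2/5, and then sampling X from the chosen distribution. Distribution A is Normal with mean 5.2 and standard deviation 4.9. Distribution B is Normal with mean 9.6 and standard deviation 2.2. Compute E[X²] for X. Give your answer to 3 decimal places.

For each component E[X²] = Var + (mean)², giving A: 51.05; B: 97.
Overall E[X²] = 0.6·51.05 + 0.4·97 = 69.43.

69.430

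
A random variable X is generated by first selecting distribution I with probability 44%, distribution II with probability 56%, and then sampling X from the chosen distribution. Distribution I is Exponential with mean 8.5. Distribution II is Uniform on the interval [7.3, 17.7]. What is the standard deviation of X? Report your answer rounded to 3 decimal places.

6.386

Per component, I: μ=8.5, E[X²]=144.5; II: μ=12.5, E[X²]=165.263.
E[X] = 0.44·8.5 + 0.56·12.5 = 10.74.
E[X²] = 0.44·144.5 + 0.56·165.263 = 156.127.
Var(X) = E[X²] − (E[X])² = 156.127 − 115.348 = 40.7799.
SD(X) = √40.7799 = 6.38591.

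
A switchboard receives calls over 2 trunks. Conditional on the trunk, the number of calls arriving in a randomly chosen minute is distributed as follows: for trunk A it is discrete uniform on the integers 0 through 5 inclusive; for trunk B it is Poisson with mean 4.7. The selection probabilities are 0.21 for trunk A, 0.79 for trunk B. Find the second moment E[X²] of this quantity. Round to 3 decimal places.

For each component E[X²] = Var + (mean)², giving A: 9.16667; B: 26.79.
Overall E[X²] = 0.21·9.16667 + 0.79·26.79 = 23.0891.

23.089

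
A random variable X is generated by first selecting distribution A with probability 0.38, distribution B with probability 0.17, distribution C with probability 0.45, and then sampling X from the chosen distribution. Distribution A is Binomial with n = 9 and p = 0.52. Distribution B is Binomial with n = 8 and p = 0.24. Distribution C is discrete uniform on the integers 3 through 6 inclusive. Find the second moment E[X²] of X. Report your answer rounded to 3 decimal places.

For each component E[X²] = Var + (mean)², giving A: 24.1488; B: 5.1456; C: 21.5.
Overall E[X²] = 0.38·24.1488 + 0.17·5.1456 + 0.45·21.5 = 19.7263.

19.726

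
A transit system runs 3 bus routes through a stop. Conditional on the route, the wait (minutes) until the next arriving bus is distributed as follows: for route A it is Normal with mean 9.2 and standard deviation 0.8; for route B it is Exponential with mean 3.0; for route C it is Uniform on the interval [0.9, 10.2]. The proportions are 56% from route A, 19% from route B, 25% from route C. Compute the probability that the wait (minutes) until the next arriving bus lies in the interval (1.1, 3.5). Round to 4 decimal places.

0.1370

Conditional on each route, P(1.1 < X < 3.5): A: 5.20417e-13; B: 0.381637; C: 0.258065.
By total probability, P(1.1 < X < 3.5) = 0.56·5.20417e-13 + 0.19·0.381637 + 0.25·0.258065 = 0.137027.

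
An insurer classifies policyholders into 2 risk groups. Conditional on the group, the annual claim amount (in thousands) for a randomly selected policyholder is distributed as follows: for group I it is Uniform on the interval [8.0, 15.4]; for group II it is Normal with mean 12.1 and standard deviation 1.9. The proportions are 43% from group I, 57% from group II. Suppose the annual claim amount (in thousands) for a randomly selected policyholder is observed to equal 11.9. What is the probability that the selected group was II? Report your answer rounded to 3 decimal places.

0.672

Likelihoods f(11.9 | ·): I: 0.135135; II: 0.20881.
Posterior ∝ prior × likelihood. Numerator for II: 0.57·0.20881 = 0.119021.
Normalizing constant: 0.43·0.135135 + 0.57·0.20881 = 0.17713.
P(II | observation) = 0.119021 / 0.17713 = 0.671946.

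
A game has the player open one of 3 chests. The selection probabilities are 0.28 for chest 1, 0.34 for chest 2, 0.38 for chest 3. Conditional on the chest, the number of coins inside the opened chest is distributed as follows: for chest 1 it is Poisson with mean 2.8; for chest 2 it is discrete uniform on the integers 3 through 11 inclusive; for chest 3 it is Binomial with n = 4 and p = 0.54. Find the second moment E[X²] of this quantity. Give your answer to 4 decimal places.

24.0564

For each component E[X²] = Var + (mean)², giving 1: 10.64; 2: 55.6667; 3: 5.6592.
Overall E[X²] = 0.28·10.64 + 0.34·55.6667 + 0.38·5.6592 = 24.0564.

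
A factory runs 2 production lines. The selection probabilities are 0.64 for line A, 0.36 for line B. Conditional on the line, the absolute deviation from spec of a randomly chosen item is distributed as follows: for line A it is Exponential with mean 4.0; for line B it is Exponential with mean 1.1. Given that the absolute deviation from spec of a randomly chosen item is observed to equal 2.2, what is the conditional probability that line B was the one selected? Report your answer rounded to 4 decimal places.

0.3242

Likelihoods f(2.2 | ·): A: 0.144237; B: 0.123032.
Posterior ∝ prior × likelihood. Numerator for B: 0.36·0.123032 = 0.0442915.
Normalizing constant: 0.64·0.144237 + 0.36·0.123032 = 0.136604.
P(B | observation) = 0.0442915 / 0.136604 = 0.324234.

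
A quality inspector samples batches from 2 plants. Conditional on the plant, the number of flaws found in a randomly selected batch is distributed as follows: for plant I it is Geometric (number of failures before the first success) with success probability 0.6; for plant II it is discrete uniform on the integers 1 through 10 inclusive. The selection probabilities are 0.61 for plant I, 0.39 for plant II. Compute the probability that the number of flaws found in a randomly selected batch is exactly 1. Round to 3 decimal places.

Conditional on each plant, P(X = 1): I: 0.24; II: 0.1.
By total probability, P(X = 1) = 0.61·0.24 + 0.39·0.1 = 0.1854.

0.185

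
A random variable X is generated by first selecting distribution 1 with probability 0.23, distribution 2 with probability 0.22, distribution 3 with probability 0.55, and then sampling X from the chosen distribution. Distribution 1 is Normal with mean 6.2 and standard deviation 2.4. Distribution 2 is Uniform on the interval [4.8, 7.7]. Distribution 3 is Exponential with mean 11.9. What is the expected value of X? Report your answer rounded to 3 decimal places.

9.346

Component means — 1: 6.2; 2: 6.25; 3: 11.9.
E[X] = 0.23·6.2 + 0.22·6.25 + 0.55·11.9 = 9.346.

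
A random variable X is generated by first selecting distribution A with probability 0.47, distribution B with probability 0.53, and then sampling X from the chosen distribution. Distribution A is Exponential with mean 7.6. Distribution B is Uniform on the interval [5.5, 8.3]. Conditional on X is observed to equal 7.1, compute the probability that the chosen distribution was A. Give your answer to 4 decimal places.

Likelihoods f(7.1 | ·): A: 0.0516968; B: 0.357143.
Posterior ∝ prior × likelihood. Numerator for A: 0.47·0.0516968 = 0.0242975.
Normalizing constant: 0.47·0.0516968 + 0.53·0.357143 = 0.213583.
P(A | observation) = 0.0242975 / 0.213583 = 0.113761.

0.1138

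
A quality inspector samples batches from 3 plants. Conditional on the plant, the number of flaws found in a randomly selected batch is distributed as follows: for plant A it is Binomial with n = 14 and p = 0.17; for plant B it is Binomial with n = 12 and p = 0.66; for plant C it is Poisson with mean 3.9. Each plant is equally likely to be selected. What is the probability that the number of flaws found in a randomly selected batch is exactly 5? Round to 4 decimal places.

Conditional on each plant, P(X = 5): A: 0.0531388; B: 0.0520951; C: 0.152193.
By total probability, P(X = 5) = 0.333333·0.0531388 + 0.333333·0.0520951 + 0.333333·0.152193 = 0.0858088.

0.0858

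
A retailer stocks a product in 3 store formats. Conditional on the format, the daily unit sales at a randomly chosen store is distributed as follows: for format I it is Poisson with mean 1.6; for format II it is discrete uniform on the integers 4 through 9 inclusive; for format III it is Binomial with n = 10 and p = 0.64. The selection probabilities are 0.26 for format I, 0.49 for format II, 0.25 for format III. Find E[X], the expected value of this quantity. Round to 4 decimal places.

5.2010

Component means — I: 1.6; II: 6.5; III: 6.4.
E[X] = 0.26·1.6 + 0.49·6.5 + 0.25·6.4 = 5.201.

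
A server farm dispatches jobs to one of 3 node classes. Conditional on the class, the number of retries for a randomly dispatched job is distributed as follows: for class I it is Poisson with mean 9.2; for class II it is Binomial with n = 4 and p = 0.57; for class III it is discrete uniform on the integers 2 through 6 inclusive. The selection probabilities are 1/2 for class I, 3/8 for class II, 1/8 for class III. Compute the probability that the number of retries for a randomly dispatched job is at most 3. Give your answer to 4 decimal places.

0.3946

Conditional on each class, P(X ≤ 3): I: 0.0184196; II: 0.89444; III: 0.4.
By total probability, P(X ≤ 3) = 0.5·0.0184196 + 0.375·0.89444 + 0.125·0.4 = 0.394625.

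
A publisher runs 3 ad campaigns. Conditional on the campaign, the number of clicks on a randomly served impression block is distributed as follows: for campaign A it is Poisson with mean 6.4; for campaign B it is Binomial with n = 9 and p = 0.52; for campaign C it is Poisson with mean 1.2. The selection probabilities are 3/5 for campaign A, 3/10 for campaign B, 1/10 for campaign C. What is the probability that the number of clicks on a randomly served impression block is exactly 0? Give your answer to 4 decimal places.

0.0315

Conditional on each campaign, P(X = 0): A: 0.00166156; B: 0.00135261; C: 0.301194.
By total probability, P(X = 0) = 0.6·0.00166156 + 0.3·0.00135261 + 0.1·0.301194 = 0.0315221.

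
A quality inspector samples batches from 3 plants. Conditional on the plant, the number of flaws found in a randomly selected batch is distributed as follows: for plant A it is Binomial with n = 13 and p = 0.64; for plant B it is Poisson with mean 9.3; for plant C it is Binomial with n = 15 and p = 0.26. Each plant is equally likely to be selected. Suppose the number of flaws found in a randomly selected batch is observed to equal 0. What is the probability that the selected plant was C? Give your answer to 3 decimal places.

0.992

Likelihoods P(X=0 | ·): A: 1.70582e-06; B: 9.14242e-05; C: 0.0109264.
Posterior ∝ prior × likelihood. Numerator for C: 0.333333·0.0109264 = 0.00364212.
Normalizing constant: 0.333333·1.70582e-06 + 0.333333·9.14242e-05 + 0.333333·0.0109264 = 0.00367317.
P(C | observation) = 0.00364212 / 0.00367317 = 0.991549.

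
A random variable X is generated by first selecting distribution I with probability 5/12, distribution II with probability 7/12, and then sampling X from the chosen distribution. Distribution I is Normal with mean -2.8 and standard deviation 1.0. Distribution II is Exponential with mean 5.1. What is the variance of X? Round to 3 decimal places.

30.758

Per component, I: μ=-2.8, E[X²]=8.84; II: μ=5.1, E[X²]=52.02.
E[X] = 0.416667·-2.8 + 0.583333·5.1 = 1.80833.
E[X²] = 0.416667·8.84 + 0.583333·52.02 = 34.0283.
Var(X) = E[X²] − (E[X])² = 34.0283 − 3.27007 = 30.7583.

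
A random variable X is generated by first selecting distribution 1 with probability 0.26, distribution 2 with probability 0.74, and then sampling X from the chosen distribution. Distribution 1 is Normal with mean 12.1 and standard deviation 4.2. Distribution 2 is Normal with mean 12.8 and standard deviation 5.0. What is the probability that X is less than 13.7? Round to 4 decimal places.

0.5914

Conditional on each component, P(X < 13.7): 1: 0.648381; 2: 0.571424.
By total probability, P(X < 13.7) = 0.26·0.648381 + 0.74·0.571424 = 0.591433.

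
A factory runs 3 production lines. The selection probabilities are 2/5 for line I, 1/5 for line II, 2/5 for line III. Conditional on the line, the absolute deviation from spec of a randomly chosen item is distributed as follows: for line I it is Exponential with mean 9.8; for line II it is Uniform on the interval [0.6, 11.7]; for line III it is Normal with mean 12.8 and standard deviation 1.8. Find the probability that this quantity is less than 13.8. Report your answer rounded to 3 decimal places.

Conditional on each line, P(X < 13.8): I: 0.755408; II: 1; III: 0.710743.
By total probability, P(X < 13.8) = 0.4·0.755408 + 0.2·1 + 0.4·0.710743 = 0.78646.

0.786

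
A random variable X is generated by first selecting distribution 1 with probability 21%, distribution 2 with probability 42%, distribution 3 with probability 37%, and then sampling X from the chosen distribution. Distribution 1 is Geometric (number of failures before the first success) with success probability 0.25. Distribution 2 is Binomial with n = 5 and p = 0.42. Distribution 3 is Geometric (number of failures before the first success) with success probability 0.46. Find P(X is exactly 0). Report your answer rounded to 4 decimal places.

Conditional on each component, P(X = 0): 1: 0.25; 2: 0.0656357; 3: 0.46.
By total probability, P(X = 0) = 0.21·0.25 + 0.42·0.0656357 + 0.37·0.46 = 0.250267.

0.2503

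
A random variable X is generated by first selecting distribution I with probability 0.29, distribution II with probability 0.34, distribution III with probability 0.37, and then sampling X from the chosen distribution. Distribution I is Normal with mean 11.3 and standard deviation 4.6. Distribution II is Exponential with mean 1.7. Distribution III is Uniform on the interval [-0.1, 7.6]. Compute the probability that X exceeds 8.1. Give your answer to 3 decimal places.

Conditional on each component, P(X > 8.1): I: 0.756677; II: 0.0085254; III: 0.
By total probability, P(X > 8.1) = 0.29·0.756677 + 0.34·0.0085254 + 0.37·0 = 0.222335.

0.222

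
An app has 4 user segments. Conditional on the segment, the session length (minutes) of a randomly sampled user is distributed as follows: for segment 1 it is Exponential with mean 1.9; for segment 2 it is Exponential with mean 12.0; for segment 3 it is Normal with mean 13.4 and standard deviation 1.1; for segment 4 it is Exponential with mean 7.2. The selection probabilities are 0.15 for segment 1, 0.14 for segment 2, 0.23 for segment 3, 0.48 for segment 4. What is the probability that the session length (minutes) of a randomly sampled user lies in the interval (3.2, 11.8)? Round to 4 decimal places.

0.3137

Conditional on each segment, P(3.2 < X < 11.8): 1: 0.183583; 2: 0.391866; 3: 0.0728976; 4: 0.446985.
By total probability, P(3.2 < X < 11.8) = 0.15·0.183583 + 0.14·0.391866 + 0.23·0.0728976 + 0.48·0.446985 = 0.313718.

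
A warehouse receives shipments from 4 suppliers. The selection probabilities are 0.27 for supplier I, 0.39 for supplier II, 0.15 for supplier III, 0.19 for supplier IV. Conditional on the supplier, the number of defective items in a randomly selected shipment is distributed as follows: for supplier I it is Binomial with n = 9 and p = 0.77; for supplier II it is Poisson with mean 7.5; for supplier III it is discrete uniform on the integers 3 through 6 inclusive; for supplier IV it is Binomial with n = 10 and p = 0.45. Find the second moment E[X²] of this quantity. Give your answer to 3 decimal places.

For each component E[X²] = Var + (mean)², giving I: 49.6188; II: 63.75; III: 21.5; IV: 22.725.
Overall E[X²] = 0.27·49.6188 + 0.39·63.75 + 0.15·21.5 + 0.19·22.725 = 45.8023.

45.802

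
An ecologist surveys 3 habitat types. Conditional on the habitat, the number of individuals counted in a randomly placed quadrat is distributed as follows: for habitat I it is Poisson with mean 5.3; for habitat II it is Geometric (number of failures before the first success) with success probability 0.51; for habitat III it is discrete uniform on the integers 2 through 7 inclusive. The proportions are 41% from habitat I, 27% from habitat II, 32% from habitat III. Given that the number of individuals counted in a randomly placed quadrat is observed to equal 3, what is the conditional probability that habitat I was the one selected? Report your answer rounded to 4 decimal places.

Likelihoods P(X=3 | ·): I: 0.123856; II: 0.060001; III: 0.166667.
Posterior ∝ prior × likelihood. Numerator for I: 0.41·0.123856 = 0.0507808.
Normalizing constant: 0.41·0.123856 + 0.27·0.060001 + 0.32·0.166667 = 0.120314.
P(I | observation) = 0.0507808 / 0.120314 = 0.422067.

0.4221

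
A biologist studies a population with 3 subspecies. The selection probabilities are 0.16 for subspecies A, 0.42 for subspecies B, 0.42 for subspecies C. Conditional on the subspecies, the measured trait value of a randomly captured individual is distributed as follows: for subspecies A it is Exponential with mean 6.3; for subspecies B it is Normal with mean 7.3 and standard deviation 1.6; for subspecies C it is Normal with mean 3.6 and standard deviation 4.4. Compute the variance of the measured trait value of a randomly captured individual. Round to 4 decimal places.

Per component, A: μ=6.3, E[X²]=79.38; B: μ=7.3, E[X²]=55.85; C: μ=3.6, E[X²]=32.32.
E[X] = 0.16·6.3 + 0.42·7.3 + 0.42·3.6 = 5.586.
E[X²] = 0.16·79.38 + 0.42·55.85 + 0.42·32.32 = 49.7322.
Var(X) = E[X²] − (E[X])² = 49.7322 − 31.2034 = 18.5288.

18.5288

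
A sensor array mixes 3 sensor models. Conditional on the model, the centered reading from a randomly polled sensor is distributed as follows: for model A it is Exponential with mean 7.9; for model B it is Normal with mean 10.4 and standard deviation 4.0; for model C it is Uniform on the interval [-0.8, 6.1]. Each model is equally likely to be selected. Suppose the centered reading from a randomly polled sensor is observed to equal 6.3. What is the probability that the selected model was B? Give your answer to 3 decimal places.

Likelihoods f(6.3 | ·): A: 0.0570213; B: 0.0589807; C: 0.
Posterior ∝ prior × likelihood. Numerator for B: 0.333333·0.0589807 = 0.0196602.
Normalizing constant: 0.333333·0.0570213 + 0.333333·0.0589807 + 0.333333·0 = 0.0386673.
P(B | observation) = 0.0196602 / 0.0386673 = 0.508446.

0.508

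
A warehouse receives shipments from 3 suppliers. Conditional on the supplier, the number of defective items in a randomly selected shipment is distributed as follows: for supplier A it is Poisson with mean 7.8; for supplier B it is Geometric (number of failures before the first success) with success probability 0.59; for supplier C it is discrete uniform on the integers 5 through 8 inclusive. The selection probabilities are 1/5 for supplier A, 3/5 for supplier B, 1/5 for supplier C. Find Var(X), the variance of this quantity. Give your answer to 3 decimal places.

Per component, A: μ=7.8, E[X²]=68.64; B: μ=0.694915, E[X²]=1.66073; C: μ=6.5, E[X²]=43.5.
E[X] = 0.2·7.8 + 0.6·0.694915 + 0.2·6.5 = 3.27695.
E[X²] = 0.2·68.64 + 0.6·1.66073 + 0.2·43.5 = 23.4244.
Var(X) = E[X²] − (E[X])² = 23.4244 − 10.7384 = 12.686.

12.686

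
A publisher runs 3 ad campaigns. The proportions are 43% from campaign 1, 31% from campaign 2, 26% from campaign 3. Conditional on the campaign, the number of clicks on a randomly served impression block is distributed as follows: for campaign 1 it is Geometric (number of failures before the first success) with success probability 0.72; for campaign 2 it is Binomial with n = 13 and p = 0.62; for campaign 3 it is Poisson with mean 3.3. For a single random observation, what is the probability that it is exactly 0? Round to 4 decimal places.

Conditional on each campaign, P(X = 0): 1: 0.72; 2: 3.44498e-06; 3: 0.0368832.
By total probability, P(X = 0) = 0.43·0.72 + 0.31·3.44498e-06 + 0.26·0.0368832 = 0.319191.

0.3192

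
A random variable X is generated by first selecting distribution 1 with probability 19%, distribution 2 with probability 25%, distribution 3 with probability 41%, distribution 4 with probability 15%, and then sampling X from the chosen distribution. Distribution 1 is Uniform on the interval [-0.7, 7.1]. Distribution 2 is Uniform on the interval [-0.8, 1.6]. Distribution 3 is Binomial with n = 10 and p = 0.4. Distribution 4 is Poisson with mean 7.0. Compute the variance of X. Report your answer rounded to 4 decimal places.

Per component, 1: μ=3.2, E[X²]=15.31; 2: μ=0.4, E[X²]=0.64; 3: μ=4, E[X²]=18.4; 4: μ=7, E[X²]=56.
E[X] = 0.19·3.2 + 0.25·0.4 + 0.41·4 + 0.15·7 = 3.398.
E[X²] = 0.19·15.31 + 0.25·0.64 + 0.41·18.4 + 0.15·56 = 19.0129.
Var(X) = E[X²] − (E[X])² = 19.0129 − 11.5464 = 7.4665.

7.4665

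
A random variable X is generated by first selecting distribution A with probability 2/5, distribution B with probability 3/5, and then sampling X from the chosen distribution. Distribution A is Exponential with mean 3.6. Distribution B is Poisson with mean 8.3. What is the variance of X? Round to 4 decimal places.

15.4656

Per component, A: μ=3.6, E[X²]=25.92; B: μ=8.3, E[X²]=77.19.
E[X] = 0.4·3.6 + 0.6·8.3 = 6.42.
E[X²] = 0.4·25.92 + 0.6·77.19 = 56.682.
Var(X) = E[X²] − (E[X])² = 56.682 − 41.2164 = 15.4656.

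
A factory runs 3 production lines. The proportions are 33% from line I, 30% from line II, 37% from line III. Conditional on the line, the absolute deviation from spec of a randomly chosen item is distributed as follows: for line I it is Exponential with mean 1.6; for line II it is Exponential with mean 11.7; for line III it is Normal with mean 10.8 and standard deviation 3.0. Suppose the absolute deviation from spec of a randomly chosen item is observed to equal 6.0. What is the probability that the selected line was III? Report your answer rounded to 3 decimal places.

0.404

Likelihoods f(6.0 | ·): I: 0.0146986; II: 0.0511799; III: 0.0369736.
Posterior ∝ prior × likelihood. Numerator for III: 0.37·0.0369736 = 0.0136802.
Normalizing constant: 0.33·0.0146986 + 0.3·0.0511799 + 0.37·0.0369736 = 0.0338847.
P(III | observation) = 0.0136802 / 0.0338847 = 0.403729.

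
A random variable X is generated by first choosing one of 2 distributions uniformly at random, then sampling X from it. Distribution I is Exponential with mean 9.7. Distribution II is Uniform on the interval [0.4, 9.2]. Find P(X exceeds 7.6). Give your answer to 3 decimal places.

Conditional on each component, P(X > 7.6): I: 0.456802; II: 0.181818.
By total probability, P(X > 7.6) = 0.5·0.456802 + 0.5·0.181818 = 0.31931.

0.319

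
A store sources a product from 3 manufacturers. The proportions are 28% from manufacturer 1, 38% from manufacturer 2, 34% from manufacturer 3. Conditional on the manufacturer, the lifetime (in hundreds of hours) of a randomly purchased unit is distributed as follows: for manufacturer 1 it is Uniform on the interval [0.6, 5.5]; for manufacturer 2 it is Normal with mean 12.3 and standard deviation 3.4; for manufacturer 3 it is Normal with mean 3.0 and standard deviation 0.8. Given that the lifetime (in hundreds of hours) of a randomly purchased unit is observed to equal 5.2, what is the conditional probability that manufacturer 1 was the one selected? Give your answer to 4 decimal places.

0.8652

Likelihoods f(5.2 | ·): 1: 0.204082; 2: 0.013259; 3: 0.011367.
Posterior ∝ prior × likelihood. Numerator for 1: 0.28·0.204082 = 0.0571429.
Normalizing constant: 0.28·0.204082 + 0.38·0.013259 + 0.34·0.011367 = 0.066046.
P(1 | observation) = 0.0571429 / 0.066046 = 0.865197.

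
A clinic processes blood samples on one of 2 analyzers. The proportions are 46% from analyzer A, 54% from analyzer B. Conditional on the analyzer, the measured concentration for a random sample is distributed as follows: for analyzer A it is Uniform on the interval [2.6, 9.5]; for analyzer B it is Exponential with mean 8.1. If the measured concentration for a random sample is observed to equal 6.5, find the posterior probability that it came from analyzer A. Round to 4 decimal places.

Likelihoods f(6.5 | ·): A: 0.144928; B: 0.0553359.
Posterior ∝ prior × likelihood. Numerator for A: 0.46·0.144928 = 0.0666667.
Normalizing constant: 0.46·0.144928 + 0.54·0.0553359 = 0.0965481.
P(A | observation) = 0.0666667 / 0.0965481 = 0.690502.

0.6905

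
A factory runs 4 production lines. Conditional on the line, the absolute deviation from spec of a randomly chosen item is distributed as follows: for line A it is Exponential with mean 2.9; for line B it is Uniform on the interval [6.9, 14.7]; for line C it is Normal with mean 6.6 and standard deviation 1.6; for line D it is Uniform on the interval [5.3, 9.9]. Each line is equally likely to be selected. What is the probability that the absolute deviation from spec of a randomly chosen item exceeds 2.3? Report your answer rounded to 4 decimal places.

Conditional on each line, P(X > 2.3): A: 0.452438; B: 1; C: 0.996401; D: 1.
By total probability, P(X > 2.3) = 0.25·0.452438 + 0.25·1 + 0.25·0.996401 + 0.25·1 = 0.86221.

0.8622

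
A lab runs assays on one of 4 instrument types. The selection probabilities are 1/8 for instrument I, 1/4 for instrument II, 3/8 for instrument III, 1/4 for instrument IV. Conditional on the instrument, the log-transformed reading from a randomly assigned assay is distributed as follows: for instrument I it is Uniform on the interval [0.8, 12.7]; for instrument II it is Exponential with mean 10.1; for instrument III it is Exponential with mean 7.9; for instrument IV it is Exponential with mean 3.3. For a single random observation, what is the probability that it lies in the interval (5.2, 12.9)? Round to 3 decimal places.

Conditional on each instrument, P(5.2 < X < 12.9): I: 0.630252; II: 0.31878; III: 0.322408; IV: 0.186792.
By total probability, P(5.2 < X < 12.9) = 0.125·0.630252 + 0.25·0.31878 + 0.375·0.322408 + 0.25·0.186792 = 0.326078.

0.326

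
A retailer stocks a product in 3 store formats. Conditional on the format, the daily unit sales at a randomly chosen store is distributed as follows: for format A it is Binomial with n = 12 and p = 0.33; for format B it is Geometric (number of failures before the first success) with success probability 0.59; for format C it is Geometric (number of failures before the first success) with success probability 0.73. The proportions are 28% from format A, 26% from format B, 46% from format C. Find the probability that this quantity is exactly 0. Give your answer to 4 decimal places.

Conditional on each format, P(X = 0): A: 0.00818272; B: 0.59; C: 0.73.
By total probability, P(X = 0) = 0.28·0.00818272 + 0.26·0.59 + 0.46·0.73 = 0.491491.

0.4915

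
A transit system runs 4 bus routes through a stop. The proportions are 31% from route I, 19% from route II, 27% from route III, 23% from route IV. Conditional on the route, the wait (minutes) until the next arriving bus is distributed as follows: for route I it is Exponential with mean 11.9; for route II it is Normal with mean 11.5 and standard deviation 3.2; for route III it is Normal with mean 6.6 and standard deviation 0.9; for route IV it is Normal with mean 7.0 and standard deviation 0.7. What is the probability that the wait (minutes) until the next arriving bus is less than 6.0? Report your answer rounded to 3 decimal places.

Conditional on each route, P(X < 6.0): I: 0.396012; II: 0.04283; III: 0.252493; IV: 0.0765637.
By total probability, P(X < 6.0) = 0.31·0.396012 + 0.19·0.04283 + 0.27·0.252493 + 0.23·0.0765637 = 0.216684.

0.217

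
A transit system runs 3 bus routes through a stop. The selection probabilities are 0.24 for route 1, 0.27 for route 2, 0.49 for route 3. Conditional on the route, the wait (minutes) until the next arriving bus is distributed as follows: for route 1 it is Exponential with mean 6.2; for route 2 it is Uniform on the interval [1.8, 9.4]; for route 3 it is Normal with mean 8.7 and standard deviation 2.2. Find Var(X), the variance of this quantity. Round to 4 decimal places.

14.9265

Per component, 1: μ=6.2, E[X²]=76.88; 2: μ=5.6, E[X²]=36.1733; 3: μ=8.7, E[X²]=80.53.
E[X] = 0.24·6.2 + 0.27·5.6 + 0.49·8.7 = 7.263.
E[X²] = 0.24·76.88 + 0.27·36.1733 + 0.49·80.53 = 67.6777.
Var(X) = E[X²] − (E[X])² = 67.6777 − 52.7512 = 14.9265.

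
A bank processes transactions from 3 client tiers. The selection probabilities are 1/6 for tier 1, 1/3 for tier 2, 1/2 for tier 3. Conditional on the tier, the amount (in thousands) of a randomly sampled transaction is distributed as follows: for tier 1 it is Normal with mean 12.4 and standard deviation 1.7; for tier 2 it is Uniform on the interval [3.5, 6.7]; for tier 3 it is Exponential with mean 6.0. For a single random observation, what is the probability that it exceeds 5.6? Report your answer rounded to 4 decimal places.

Conditional on each tier, P(X > 5.6): 1: 0.999968; 2: 0.34375; 3: 0.393241.
By total probability, P(X > 5.6) = 0.166667·0.999968 + 0.333333·0.34375 + 0.5·0.393241 = 0.477865.

0.4779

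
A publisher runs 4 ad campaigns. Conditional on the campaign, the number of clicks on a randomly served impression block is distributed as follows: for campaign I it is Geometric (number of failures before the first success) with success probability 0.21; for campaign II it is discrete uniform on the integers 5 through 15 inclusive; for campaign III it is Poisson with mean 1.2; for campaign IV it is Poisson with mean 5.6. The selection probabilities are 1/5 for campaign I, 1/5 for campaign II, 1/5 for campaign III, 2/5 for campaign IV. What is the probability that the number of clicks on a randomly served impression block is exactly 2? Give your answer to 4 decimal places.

0.0928

Conditional on each campaign, P(X = 2): I: 0.131061; II: 0; III: 0.21686; IV: 0.0579825.
By total probability, P(X = 2) = 0.2·0.131061 + 0.2·0 + 0.2·0.21686 + 0.4·0.0579825 = 0.0927772.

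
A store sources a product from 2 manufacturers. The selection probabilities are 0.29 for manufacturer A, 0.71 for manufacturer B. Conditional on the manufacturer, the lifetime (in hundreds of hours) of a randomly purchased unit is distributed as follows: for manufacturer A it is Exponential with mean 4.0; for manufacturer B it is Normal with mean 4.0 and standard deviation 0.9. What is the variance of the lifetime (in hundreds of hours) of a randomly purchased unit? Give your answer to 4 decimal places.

Per component, A: μ=4, E[X²]=32; B: μ=4, E[X²]=16.81.
E[X] = 0.29·4 + 0.71·4 = 4.
E[X²] = 0.29·32 + 0.71·16.81 = 21.2151.
Var(X) = E[X²] − (E[X])² = 21.2151 − 16 = 5.2151.

5.2151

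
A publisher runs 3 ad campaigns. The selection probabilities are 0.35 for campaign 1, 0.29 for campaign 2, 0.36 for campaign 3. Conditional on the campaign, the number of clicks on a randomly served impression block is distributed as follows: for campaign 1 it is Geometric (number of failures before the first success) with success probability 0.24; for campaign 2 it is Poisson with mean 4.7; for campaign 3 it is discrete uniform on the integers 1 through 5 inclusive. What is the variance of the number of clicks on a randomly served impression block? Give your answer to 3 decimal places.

Per component, 1: μ=3.16667, E[X²]=23.2222; 2: μ=4.7, E[X²]=26.79; 3: μ=3, E[X²]=11.
E[X] = 0.35·3.16667 + 0.29·4.7 + 0.36·3 = 3.55133.
E[X²] = 0.35·23.2222 + 0.29·26.79 + 0.36·11 = 19.8569.
Var(X) = E[X²] − (E[X])² = 19.8569 − 12.612 = 7.24491.

7.245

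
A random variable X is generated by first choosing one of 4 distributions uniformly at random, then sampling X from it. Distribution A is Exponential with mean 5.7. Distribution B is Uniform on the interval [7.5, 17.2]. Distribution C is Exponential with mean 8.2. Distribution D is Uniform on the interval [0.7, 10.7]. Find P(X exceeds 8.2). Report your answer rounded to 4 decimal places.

Conditional on each component, P(X > 8.2): A: 0.237261; B: 0.927835; C: 0.367879; D: 0.25.
By total probability, P(X > 8.2) = 0.25·0.237261 + 0.25·0.927835 + 0.25·0.367879 + 0.25·0.25 = 0.445744.

0.4457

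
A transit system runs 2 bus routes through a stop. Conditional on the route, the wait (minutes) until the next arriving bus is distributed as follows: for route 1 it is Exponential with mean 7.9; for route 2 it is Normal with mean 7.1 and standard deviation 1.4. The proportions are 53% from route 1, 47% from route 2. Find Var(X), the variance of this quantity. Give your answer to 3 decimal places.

Per component, 1: μ=7.9, E[X²]=124.82; 2: μ=7.1, E[X²]=52.37.
E[X] = 0.53·7.9 + 0.47·7.1 = 7.524.
E[X²] = 0.53·124.82 + 0.47·52.37 = 90.7685.
Var(X) = E[X²] − (E[X])² = 90.7685 − 56.6106 = 34.1579.

34.158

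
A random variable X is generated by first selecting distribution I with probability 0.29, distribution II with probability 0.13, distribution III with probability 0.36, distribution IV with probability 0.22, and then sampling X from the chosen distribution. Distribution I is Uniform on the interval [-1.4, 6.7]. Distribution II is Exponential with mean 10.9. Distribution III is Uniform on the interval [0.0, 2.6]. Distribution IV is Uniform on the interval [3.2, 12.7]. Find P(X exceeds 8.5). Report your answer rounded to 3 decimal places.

Conditional on each component, P(X > 8.5): I: 0; II: 0.45849; III: 0; IV: 0.442105.
By total probability, P(X > 8.5) = 0.29·0 + 0.13·0.45849 + 0.36·0 + 0.22·0.442105 = 0.156867.

0.157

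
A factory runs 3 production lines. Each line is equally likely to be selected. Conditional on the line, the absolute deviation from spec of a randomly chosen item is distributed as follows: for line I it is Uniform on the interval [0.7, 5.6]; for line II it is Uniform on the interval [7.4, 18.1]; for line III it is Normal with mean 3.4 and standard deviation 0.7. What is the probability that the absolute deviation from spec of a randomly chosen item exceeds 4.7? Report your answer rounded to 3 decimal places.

0.405

Conditional on each line, P(X > 4.7): I: 0.183673; II: 1; III: 0.0316454.
By total probability, P(X > 4.7) = 0.333333·0.183673 + 0.333333·1 + 0.333333·0.0316454 = 0.405106.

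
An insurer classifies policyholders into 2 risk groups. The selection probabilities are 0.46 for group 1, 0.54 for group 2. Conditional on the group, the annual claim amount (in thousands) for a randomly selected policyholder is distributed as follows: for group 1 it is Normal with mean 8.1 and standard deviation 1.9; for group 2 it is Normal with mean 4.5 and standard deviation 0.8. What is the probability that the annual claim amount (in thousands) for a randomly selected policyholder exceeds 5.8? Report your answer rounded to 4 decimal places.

Conditional on each group, P(X > 5.8): 1: 0.886962; 2: 0.0520813.
By total probability, P(X > 5.8) = 0.46·0.886962 + 0.54·0.0520813 = 0.436126.

0.4361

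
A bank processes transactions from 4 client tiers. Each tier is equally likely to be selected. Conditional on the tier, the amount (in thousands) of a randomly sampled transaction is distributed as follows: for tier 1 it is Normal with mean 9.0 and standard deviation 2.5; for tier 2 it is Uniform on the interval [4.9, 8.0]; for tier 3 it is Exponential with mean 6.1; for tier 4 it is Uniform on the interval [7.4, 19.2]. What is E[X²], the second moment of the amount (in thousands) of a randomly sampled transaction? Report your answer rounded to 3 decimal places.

98.142

For each component E[X²] = Var + (mean)², giving 1: 87.25; 2: 42.4033; 3: 74.42; 4: 188.493.
Overall E[X²] = 0.25·87.25 + 0.25·42.4033 + 0.25·74.42 + 0.25·188.493 = 98.1417.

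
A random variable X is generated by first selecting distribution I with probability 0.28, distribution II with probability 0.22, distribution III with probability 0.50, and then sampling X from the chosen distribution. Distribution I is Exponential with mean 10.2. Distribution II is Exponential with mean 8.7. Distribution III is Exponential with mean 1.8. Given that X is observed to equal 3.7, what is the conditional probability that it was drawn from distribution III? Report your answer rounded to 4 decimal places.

Likelihoods f(3.7 | ·): I: 0.0682121; II: 0.0751244; III: 0.0711232.
Posterior ∝ prior × likelihood. Numerator for III: 0.5·0.0711232 = 0.0355616.
Normalizing constant: 0.28·0.0682121 + 0.22·0.0751244 + 0.5·0.0711232 = 0.0711883.
P(III | observation) = 0.0355616 / 0.0711883 = 0.499542.

0.4995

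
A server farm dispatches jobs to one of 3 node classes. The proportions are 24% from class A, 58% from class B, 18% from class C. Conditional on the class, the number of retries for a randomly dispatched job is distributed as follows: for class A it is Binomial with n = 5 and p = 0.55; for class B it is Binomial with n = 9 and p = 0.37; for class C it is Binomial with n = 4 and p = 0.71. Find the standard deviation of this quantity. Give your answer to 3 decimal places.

Per component, A: μ=2.75, E[X²]=8.8; B: μ=3.33, E[X²]=13.1868; C: μ=2.84, E[X²]=8.8892.
E[X] = 0.24·2.75 + 0.58·3.33 + 0.18·2.84 = 3.1026.
E[X²] = 0.24·8.8 + 0.58·13.1868 + 0.18·8.8892 = 11.3604.
Var(X) = E[X²] − (E[X])² = 11.3604 − 9.62613 = 1.73427.
SD(X) = √1.73427 = 1.31692.

1.317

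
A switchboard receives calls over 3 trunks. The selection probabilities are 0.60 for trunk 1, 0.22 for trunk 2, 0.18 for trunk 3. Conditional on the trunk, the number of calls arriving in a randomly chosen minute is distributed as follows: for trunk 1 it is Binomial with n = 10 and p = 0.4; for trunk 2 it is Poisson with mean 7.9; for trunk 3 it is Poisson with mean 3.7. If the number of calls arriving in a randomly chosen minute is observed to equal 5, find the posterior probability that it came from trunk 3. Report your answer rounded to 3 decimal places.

Likelihoods P(X=5 | ·): 1: 0.200658; 2: 0.0950666; 3: 0.142869.
Posterior ∝ prior × likelihood. Numerator for 3: 0.18·0.142869 = 0.0257164.
Normalizing constant: 0.6·0.200658 + 0.22·0.0950666 + 0.18·0.142869 = 0.167026.
P(3 | observation) = 0.0257164 / 0.167026 = 0.153967.

0.154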